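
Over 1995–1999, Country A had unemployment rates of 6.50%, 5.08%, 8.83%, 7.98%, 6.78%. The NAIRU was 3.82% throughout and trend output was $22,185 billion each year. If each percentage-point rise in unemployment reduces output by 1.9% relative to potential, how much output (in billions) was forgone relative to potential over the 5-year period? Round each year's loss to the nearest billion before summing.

$6,775 billion

Year 1995: gap = -1.9 × (6.5 - 3.82) = -5.092%, loss ≈ 22185 × 5.092/100 ≈ 1130.
Year 1996: gap = -1.9 × (5.08 - 3.82) = -2.394%, loss ≈ 22185 × 2.394/100 ≈ 531.
Year 1997: gap = -1.9 × (8.83 - 3.82) = -9.519%, loss ≈ 22185 × 9.519/100 ≈ 2112.
Year 1998: gap = -1.9 × (7.98 - 3.82) = -7.904%, loss ≈ 22185 × 7.904/100 ≈ 1754.
Year 1999: gap = -1.9 × (6.78 - 3.82) = -5.624%, loss ≈ 22185 × 5.624/100 ≈ 1248.
Total lost output = 1130 + 531 + 2112 + 1754 + 1248 = 6775 billion.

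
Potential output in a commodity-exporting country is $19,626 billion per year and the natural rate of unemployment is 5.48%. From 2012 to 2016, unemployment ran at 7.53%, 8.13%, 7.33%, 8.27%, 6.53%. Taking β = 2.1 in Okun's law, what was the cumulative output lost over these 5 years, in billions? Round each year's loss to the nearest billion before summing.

Year 2012: gap = -2.1 × (7.53 - 5.48) = -4.305%, loss ≈ 19626 × 4.305/100 ≈ 845.
Year 2013: gap = -2.1 × (8.13 - 5.48) = -5.565%, loss ≈ 19626 × 5.565/100 ≈ 1092.
Year 2014: gap = -2.1 × (7.33 - 5.48) = -3.885%, loss ≈ 19626 × 3.885/100 ≈ 762.
Year 2015: gap = -2.1 × (8.27 - 5.48) = -5.859%, loss ≈ 19626 × 5.859/100 ≈ 1150.
Year 2016: gap = -2.1 × (6.53 - 5.48) = -2.205%, loss ≈ 19626 × 2.205/100 ≈ 433.
Total lost output = 845 + 1092 + 762 + 1150 + 433 = 4282 billion.

$4,282 billion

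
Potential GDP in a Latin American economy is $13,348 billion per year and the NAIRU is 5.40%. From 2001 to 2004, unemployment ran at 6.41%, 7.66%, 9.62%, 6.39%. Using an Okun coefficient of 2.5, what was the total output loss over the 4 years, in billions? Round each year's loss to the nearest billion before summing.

Year 2001: gap = -2.5 × (6.41 - 5.4) = -2.525%, loss ≈ 13348 × 2.525/100 ≈ 337.
Year 2002: gap = -2.5 × (7.66 - 5.4) = -5.65%, loss ≈ 13348 × 5.65/100 ≈ 754.
Year 2003: gap = -2.5 × (9.62 - 5.4) = -10.55%, loss ≈ 13348 × 10.55/100 ≈ 1408.
Year 2004: gap = -2.5 × (6.39 - 5.4) = -2.475%, loss ≈ 13348 × 2.475/100 ≈ 330.
Total lost output = 337 + 754 + 1408 + 330 = 2829 billion.

$2,829 billion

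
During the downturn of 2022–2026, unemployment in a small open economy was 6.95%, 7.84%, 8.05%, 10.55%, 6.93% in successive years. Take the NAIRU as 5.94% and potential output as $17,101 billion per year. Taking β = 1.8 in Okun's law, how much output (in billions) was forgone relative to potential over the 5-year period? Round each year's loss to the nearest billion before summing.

Year 2022: gap = -1.8 × (6.95 - 5.94) = -1.818%, loss ≈ 17101 × 1.818/100 ≈ 311.
Year 2023: gap = -1.8 × (7.84 - 5.94) = -3.42%, loss ≈ 17101 × 3.42/100 ≈ 585.
Year 2024: gap = -1.8 × (8.05 - 5.94) = -3.798%, loss ≈ 17101 × 3.798/100 ≈ 649.
Year 2025: gap = -1.8 × (10.55 - 5.94) = -8.298%, loss ≈ 17101 × 8.298/100 ≈ 1419.
Year 2026: gap = -1.8 × (6.93 - 5.94) = -1.782%, loss ≈ 17101 × 1.782/100 ≈ 305.
Total lost output = 311 + 585 + 649 + 1419 + 305 = 3269 billion.

$3,269 billion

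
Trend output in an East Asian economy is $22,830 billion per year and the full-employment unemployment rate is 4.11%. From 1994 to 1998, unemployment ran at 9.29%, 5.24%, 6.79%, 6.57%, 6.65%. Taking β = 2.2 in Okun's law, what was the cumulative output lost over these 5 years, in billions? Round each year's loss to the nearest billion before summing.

$7,028 billion

Year 1994: gap = -2.2 × (9.29 - 4.11) = -11.396%, loss ≈ 22830 × 11.396/100 ≈ 2602.
Year 1995: gap = -2.2 × (5.24 - 4.11) = -2.486%, loss ≈ 22830 × 2.486/100 ≈ 568.
Year 1996: gap = -2.2 × (6.79 - 4.11) = -5.896%, loss ≈ 22830 × 5.896/100 ≈ 1346.
Year 1997: gap = -2.2 × (6.57 - 4.11) = -5.412%, loss ≈ 22830 × 5.412/100 ≈ 1236.
Year 1998: gap = -2.2 × (6.65 - 4.11) = -5.588%, loss ≈ 22830 × 5.588/100 ≈ 1276.
Total lost output = 2602 + 568 + 1346 + 1236 + 1276 = 7028 billion.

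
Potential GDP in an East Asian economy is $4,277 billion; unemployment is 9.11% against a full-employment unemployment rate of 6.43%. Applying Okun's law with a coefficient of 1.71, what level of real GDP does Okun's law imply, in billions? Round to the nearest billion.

Unemployment gap = 9.11 - 6.43 = 2.68 points, so the output gap is -1.71 × 2.68 = -4.5828%.
Actual GDP = 4277 × (1 - 4.5828/100) = 4277 × 0.954172 ≈ 4081 billion.

$4,081 billion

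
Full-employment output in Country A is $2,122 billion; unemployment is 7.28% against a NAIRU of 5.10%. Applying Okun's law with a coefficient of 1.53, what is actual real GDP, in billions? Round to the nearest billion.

Unemployment gap = 7.28 - 5.1 = 2.18 points, so the output gap is -1.53 × 2.18 = -3.3354%.
Actual GDP = 2122 × (1 - 3.3354/100) = 2122 × 0.966646 ≈ 2051 billion.

$2,051 billion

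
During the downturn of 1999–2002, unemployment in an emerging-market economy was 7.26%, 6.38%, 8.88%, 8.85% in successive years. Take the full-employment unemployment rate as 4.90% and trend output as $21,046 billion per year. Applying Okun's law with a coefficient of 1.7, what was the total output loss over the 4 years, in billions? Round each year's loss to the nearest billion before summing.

Year 1999: gap = -1.7 × (7.26 - 4.9) = -4.012%, loss ≈ 21046 × 4.012/100 ≈ 844.
Year 2000: gap = -1.7 × (6.38 - 4.9) = -2.516%, loss ≈ 21046 × 2.516/100 ≈ 530.
Year 2001: gap = -1.7 × (8.88 - 4.9) = -6.766%, loss ≈ 21046 × 6.766/100 ≈ 1424.
Year 2002: gap = -1.7 × (8.85 - 4.9) = -6.715%, loss ≈ 21046 × 6.715/100 ≈ 1413.
Total lost output = 844 + 530 + 1424 + 1413 = 4211 billion.

$4,211 billion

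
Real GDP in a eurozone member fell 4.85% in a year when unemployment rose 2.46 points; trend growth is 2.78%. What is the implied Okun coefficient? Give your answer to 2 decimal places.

Growth form: g_Y = g_Y* - β × Δu, so β = (g_Y* - g_Y)/Δu.
β = (2.78 + 4.85)/2.46 = 7.63/2.46 = 3.10.

β ≈ 3.10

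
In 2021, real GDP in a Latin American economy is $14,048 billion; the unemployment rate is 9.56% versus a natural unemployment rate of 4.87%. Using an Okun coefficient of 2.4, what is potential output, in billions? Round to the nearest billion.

$15,830 billion

Unemployment gap = 9.56 - 4.87 = 4.69 points, so output gap = -2.4 × 4.69 = -11.256%.
Since Y = Y* × (1 + gap/100), Y* = 14048/0.88744 ≈ 15830 billion.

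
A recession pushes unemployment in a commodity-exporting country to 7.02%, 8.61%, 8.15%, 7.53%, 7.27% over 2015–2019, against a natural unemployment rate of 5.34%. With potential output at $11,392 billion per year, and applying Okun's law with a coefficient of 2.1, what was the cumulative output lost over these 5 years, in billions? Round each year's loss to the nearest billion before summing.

$2,842 billion

Year 2015: gap = -2.1 × (7.02 - 5.34) = -3.528%, loss ≈ 11392 × 3.528/100 ≈ 402.
Year 2016: gap = -2.1 × (8.61 - 5.34) = -6.867%, loss ≈ 11392 × 6.867/100 ≈ 782.
Year 2017: gap = -2.1 × (8.15 - 5.34) = -5.901%, loss ≈ 11392 × 5.901/100 ≈ 672.
Year 2018: gap = -2.1 × (7.53 - 5.34) = -4.599%, loss ≈ 11392 × 4.599/100 ≈ 524.
Year 2019: gap = -2.1 × (7.27 - 5.34) = -4.053%, loss ≈ 11392 × 4.053/100 ≈ 462.
Total lost output = 402 + 782 + 672 + 524 + 462 = 2842 billion.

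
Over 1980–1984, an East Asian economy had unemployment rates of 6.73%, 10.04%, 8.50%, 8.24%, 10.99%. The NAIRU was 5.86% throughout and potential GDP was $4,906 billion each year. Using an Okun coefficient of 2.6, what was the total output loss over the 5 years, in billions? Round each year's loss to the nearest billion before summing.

Year 1980: gap = -2.6 × (6.73 - 5.86) = -2.262%, loss ≈ 4906 × 2.262/100 ≈ 111.
Year 1981: gap = -2.6 × (10.04 - 5.86) = -10.868%, loss ≈ 4906 × 10.868/100 ≈ 533.
Year 1982: gap = -2.6 × (8.5 - 5.86) = -6.864%, loss ≈ 4906 × 6.864/100 ≈ 337.
Year 1983: gap = -2.6 × (8.24 - 5.86) = -6.188%, loss ≈ 4906 × 6.188/100 ≈ 304.
Year 1984: gap = -2.6 × (10.99 - 5.86) = -13.338%, loss ≈ 4906 × 13.338/100 ≈ 654.
Total lost output = 111 + 533 + 337 + 304 + 654 = 1939 billion.

$1,939 billion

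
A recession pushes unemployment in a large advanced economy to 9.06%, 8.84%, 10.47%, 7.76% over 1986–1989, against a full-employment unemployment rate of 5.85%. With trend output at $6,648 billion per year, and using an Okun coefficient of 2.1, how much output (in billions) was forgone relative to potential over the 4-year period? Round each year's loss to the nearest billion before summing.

$1,777 billion

Year 1986: gap = -2.1 × (9.06 - 5.85) = -6.741%, loss ≈ 6648 × 6.741/100 ≈ 448.
Year 1987: gap = -2.1 × (8.84 - 5.85) = -6.279%, loss ≈ 6648 × 6.279/100 ≈ 417.
Year 1988: gap = -2.1 × (10.47 - 5.85) = -9.702%, loss ≈ 6648 × 9.702/100 ≈ 645.
Year 1989: gap = -2.1 × (7.76 - 5.85) = -4.011%, loss ≈ 6648 × 4.011/100 ≈ 267.
Total lost output = 448 + 417 + 645 + 267 = 1777 billion.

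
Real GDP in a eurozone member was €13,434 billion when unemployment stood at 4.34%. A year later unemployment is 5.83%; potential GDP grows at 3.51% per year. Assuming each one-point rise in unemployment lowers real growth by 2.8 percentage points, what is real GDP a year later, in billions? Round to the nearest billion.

Δu = 5.83 - 4.34 = 1.49 points.
Okun's law (growth form): g_Y = g_Y* - β × Δu = 3.51 - 2.8 × (1.49) = 3.51 - 4.172 = -0.662%.
Real GDP in the next year = 13434 × (1 - 0.662/100) = 13434 × 0.99338 ≈ 13345 billion.

€13,345 billion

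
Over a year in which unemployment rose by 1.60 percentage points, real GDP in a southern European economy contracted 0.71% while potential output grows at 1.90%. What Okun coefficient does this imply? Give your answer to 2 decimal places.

β ≈ 1.63

Growth form: g_Y = g_Y* - β × Δu, so β = (g_Y* - g_Y)/Δu.
β = (1.9 + 0.71)/1.60 = 2.61/1.60 = 1.63.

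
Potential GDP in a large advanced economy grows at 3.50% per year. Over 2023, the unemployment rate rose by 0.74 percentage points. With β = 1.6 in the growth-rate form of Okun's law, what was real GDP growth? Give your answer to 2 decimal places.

Growth-rate Okun's law: g_Y = g_Y* - β × Δu.
g_Y = 3.50 - 1.6 × (0.74) = 3.5 - 1.184 = 2.316%, i.e. 2.32% to 2 d.p.

2.32%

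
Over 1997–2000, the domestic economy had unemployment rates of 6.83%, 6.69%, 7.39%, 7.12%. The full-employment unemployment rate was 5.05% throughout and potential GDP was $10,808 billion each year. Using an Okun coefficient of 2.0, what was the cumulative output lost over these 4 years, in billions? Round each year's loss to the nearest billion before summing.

$1,693 billion

Year 1997: gap = -2.0 × (6.83 - 5.05) = -3.56%, loss ≈ 10808 × 3.56/100 ≈ 385.
Year 1998: gap = -2.0 × (6.69 - 5.05) = -3.28%, loss ≈ 10808 × 3.28/100 ≈ 355.
Year 1999: gap = -2.0 × (7.39 - 5.05) = -4.68%, loss ≈ 10808 × 4.68/100 ≈ 506.
Year 2000: gap = -2.0 × (7.12 - 5.05) = -4.14%, loss ≈ 10808 × 4.14/100 ≈ 447.
Total lost output = 385 + 355 + 506 + 447 = 1693 billion.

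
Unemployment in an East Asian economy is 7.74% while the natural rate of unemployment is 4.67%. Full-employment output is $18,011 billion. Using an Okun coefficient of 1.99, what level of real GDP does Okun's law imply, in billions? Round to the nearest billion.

Unemployment gap = 7.74 - 4.67 = 3.07 points, so the output gap is -1.99 × 3.07 = -6.1093%.
Actual GDP = 18011 × (1 - 6.1093/100) = 18011 × 0.938907 ≈ 16911 billion.

$16,911 billion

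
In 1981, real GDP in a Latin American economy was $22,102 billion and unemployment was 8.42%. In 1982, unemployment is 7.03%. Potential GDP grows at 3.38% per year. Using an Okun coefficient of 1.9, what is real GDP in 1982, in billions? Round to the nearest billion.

Δu = 7.03 - 8.42 = -1.39 points.
Okun's law (growth form): g_Y = g_Y* - β × Δu = 3.38 - 1.9 × (-1.39) = 3.38 + 2.641 = 6.021%.
Real GDP in the next year = 22102 × (1 + 6.021/100) = 22102 × 1.06021 ≈ 23433 billion.

$23,433 billion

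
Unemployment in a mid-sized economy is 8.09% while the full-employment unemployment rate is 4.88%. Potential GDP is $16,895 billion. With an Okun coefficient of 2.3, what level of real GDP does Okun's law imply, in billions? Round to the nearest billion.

Unemployment gap = 8.09 - 4.88 = 3.21 points, so the output gap is -2.3 × 3.21 = -7.383%.
Actual GDP = 16895 × (1 - 7.383/100) = 16895 × 0.92617 ≈ 15648 billion.

$15,648 billion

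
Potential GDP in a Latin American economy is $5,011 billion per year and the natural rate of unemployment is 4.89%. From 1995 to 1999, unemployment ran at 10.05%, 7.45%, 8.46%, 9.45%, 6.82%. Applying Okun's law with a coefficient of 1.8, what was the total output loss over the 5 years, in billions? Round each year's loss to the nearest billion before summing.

Year 1995: gap = -1.8 × (10.05 - 4.89) = -9.288%, loss ≈ 5011 × 9.288/100 ≈ 465.
Year 1996: gap = -1.8 × (7.45 - 4.89) = -4.608%, loss ≈ 5011 × 4.608/100 ≈ 231.
Year 1997: gap = -1.8 × (8.46 - 4.89) = -6.426%, loss ≈ 5011 × 6.426/100 ≈ 322.
Year 1998: gap = -1.8 × (9.45 - 4.89) = -8.208%, loss ≈ 5011 × 8.208/100 ≈ 411.
Year 1999: gap = -1.8 × (6.82 - 4.89) = -3.474%, loss ≈ 5011 × 3.474/100 ≈ 174.
Total lost output = 465 + 231 + 322 + 411 + 174 = 1603 billion.

$1,603 billion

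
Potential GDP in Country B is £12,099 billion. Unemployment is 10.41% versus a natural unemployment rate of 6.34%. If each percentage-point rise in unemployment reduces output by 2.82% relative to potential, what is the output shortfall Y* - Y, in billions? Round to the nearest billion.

Output gap = -2.82 × (10.41 - 6.34) = -2.82 × 4.07 = -11.4774%.
Actual GDP ≈ 12099 × 0.885226 ≈ 10710 billion, so the shortfall is 12099 - 10710 = 1389 billion.

£1,389 billion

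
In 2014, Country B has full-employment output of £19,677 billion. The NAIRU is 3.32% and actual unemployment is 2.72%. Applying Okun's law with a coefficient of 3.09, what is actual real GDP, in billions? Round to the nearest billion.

£20,042 billion

Unemployment gap = 2.72 - 3.32 = -0.6 points, so the output gap is -3.09 × (-0.6) = 1.854%.
Actual GDP = 19677 × (1 + 1.854/100) = 19677 × 1.01854 ≈ 20042 billion.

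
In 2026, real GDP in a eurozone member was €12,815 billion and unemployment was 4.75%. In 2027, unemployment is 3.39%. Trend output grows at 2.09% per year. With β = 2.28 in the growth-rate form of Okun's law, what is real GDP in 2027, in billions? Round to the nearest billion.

€13,480 billion

Δu = 3.39 - 4.75 = -1.36 points.
Okun's law (growth form): g_Y = g_Y* - β × Δu = 2.09 - 2.28 × (-1.36) = 2.09 + 3.1008 = 5.1908%.
Real GDP in the next year = 12815 × (1 + 5.1908/100) = 12815 × 1.051908 ≈ 13480 billion.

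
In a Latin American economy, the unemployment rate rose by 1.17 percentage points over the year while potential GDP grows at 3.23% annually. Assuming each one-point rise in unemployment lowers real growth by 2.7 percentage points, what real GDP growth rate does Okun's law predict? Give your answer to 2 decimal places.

0.07%

Growth-rate Okun's law: g_Y = g_Y* - β × Δu.
g_Y = 3.23 - 2.7 × (1.17) = 3.23 - 3.159 = 0.071%, i.e. 0.07% to 2 d.p.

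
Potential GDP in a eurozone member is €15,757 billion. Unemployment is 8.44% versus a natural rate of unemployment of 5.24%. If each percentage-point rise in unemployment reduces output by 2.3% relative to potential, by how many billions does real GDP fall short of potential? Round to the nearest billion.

€1,160 billion

Output gap = -2.3 × (8.44 - 5.24) = -2.3 × 3.2 = -7.36%.
Actual GDP ≈ 15757 × 0.9264 ≈ 14597 billion, so the shortfall is 15757 - 14597 = 1160 billion.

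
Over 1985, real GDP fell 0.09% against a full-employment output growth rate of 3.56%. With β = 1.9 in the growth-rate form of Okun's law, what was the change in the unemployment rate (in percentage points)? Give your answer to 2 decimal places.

1.92 percentage points

Growth-rate Okun's law: g_Y = g_Y* - β × Δu, so Δu = (g_Y* - g_Y)/β.
Δu = (3.56 + 0.09)/1.9 = 3.65/1.9 = 1.92 percentage points.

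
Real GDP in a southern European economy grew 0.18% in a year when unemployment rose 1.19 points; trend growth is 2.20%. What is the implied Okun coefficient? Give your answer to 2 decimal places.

Growth form: g_Y = g_Y* - β × Δu, so β = (g_Y* - g_Y)/Δu.
β = (2.2 - 0.18)/1.19 = 2.02/1.19 = 1.70.

β ≈ 1.70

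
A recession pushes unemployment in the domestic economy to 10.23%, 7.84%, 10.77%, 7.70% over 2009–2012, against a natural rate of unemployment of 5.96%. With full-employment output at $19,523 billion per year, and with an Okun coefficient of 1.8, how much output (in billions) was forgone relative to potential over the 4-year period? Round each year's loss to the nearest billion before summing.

Year 2009: gap = -1.8 × (10.23 - 5.96) = -7.686%, loss ≈ 19523 × 7.686/100 ≈ 1501.
Year 2010: gap = -1.8 × (7.84 - 5.96) = -3.384%, loss ≈ 19523 × 3.384/100 ≈ 661.
Year 2011: gap = -1.8 × (10.77 - 5.96) = -8.658%, loss ≈ 19523 × 8.658/100 ≈ 1690.
Year 2012: gap = -1.8 × (7.7 - 5.96) = -3.132%, loss ≈ 19523 × 3.132/100 ≈ 611.
Total lost output = 1501 + 661 + 1690 + 611 = 4463 billion.

$4,463 billion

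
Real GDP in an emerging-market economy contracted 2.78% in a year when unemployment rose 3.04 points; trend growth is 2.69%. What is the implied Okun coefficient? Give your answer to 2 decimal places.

β ≈ 1.80

Growth form: g_Y = g_Y* - β × Δu, so β = (g_Y* - g_Y)/Δu.
β = (2.69 + 2.78)/3.04 = 5.47/3.04 = 1.80.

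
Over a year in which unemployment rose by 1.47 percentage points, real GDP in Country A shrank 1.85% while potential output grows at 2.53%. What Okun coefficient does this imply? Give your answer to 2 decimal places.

Growth form: g_Y = g_Y* - β × Δu, so β = (g_Y* - g_Y)/Δu.
β = (2.53 + 1.85)/1.47 = 4.38/1.47 = 2.98.

β ≈ 2.98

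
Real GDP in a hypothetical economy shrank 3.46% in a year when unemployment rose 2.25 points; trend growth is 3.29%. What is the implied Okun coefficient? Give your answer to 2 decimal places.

Growth form: g_Y = g_Y* - β × Δu, so β = (g_Y* - g_Y)/Δu.
β = (3.29 + 3.46)/2.25 = 6.75/2.25 = 3.00.

β ≈ 3.00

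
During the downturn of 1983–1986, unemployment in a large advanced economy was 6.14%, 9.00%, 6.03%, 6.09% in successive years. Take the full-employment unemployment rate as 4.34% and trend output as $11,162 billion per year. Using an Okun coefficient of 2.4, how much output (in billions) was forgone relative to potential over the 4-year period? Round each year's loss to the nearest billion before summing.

Year 1983: gap = -2.4 × (6.14 - 4.34) = -4.32%, loss ≈ 11162 × 4.32/100 ≈ 482.
Year 1984: gap = -2.4 × (9 - 4.34) = -11.184%, loss ≈ 11162 × 11.184/100 ≈ 1248.
Year 1985: gap = -2.4 × (6.03 - 4.34) = -4.056%, loss ≈ 11162 × 4.056/100 ≈ 453.
Year 1986: gap = -2.4 × (6.09 - 4.34) = -4.2%, loss ≈ 11162 × 4.2/100 ≈ 469.
Total lost output = 482 + 1248 + 453 + 469 = 2652 billion.

$2,652 billion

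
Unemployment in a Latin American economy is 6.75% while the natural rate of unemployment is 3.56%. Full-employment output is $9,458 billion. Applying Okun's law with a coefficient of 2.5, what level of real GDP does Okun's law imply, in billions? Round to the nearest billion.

Unemployment gap = 6.75 - 3.56 = 3.19 points, so the output gap is -2.5 × 3.19 = -7.975%.
Actual GDP = 9458 × (1 - 7.975/100) = 9458 × 0.92025 ≈ 8704 billion.

$8,704 billion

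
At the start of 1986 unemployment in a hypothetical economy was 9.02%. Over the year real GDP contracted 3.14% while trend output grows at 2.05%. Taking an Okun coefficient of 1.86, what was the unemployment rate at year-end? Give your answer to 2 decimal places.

Growth-rate Okun's law: g_Y = g_Y* - β × Δu, so Δu = (g_Y* - g_Y)/β.
Δu = (2.05 + 3.14)/1.86 = 5.19/1.86 = 2.79 percentage points.
Year-end unemployment = 9.02 + 2.79 = 11.81%.

11.81%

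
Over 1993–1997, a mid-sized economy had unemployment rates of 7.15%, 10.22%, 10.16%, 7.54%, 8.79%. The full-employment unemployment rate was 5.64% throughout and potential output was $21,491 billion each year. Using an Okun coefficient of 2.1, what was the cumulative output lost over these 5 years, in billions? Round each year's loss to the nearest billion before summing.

$7,067 billion

Year 1993: gap = -2.1 × (7.15 - 5.64) = -3.171%, loss ≈ 21491 × 3.171/100 ≈ 681.
Year 1994: gap = -2.1 × (10.22 - 5.64) = -9.618%, loss ≈ 21491 × 9.618/100 ≈ 2067.
Year 1995: gap = -2.1 × (10.16 - 5.64) = -9.492%, loss ≈ 21491 × 9.492/100 ≈ 2040.
Year 1996: gap = -2.1 × (7.54 - 5.64) = -3.99%, loss ≈ 21491 × 3.99/100 ≈ 857.
Year 1997: gap = -2.1 × (8.79 - 5.64) = -6.615%, loss ≈ 21491 × 6.615/100 ≈ 1422.
Total lost output = 681 + 2067 + 2040 + 857 + 1422 = 7067 billion.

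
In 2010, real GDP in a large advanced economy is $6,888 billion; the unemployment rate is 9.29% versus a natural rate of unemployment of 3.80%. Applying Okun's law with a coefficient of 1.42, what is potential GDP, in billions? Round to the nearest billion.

Unemployment gap = 9.29 - 3.8 = 5.49 points, so output gap = -1.42 × 5.49 = -7.7958%.
Since Y = Y* × (1 + gap/100), Y* = 6888/0.922042 ≈ 7470 billion.

$7,470 billion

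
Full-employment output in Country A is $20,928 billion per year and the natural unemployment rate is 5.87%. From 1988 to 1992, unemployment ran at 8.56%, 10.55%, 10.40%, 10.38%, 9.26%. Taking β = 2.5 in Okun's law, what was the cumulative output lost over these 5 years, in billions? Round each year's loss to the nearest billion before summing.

Year 1988: gap = -2.5 × (8.56 - 5.87) = -6.725%, loss ≈ 20928 × 6.725/100 ≈ 1407.
Year 1989: gap = -2.5 × (10.55 - 5.87) = -11.7%, loss ≈ 20928 × 11.7/100 ≈ 2449.
Year 1990: gap = -2.5 × (10.4 - 5.87) = -11.325%, loss ≈ 20928 × 11.325/100 ≈ 2370.
Year 1991: gap = -2.5 × (10.38 - 5.87) = -11.275%, loss ≈ 20928 × 11.275/100 ≈ 2360.
Year 1992: gap = -2.5 × (9.26 - 5.87) = -8.475%, loss ≈ 20928 × 8.475/100 ≈ 1774.
Total lost output = 1407 + 2449 + 2370 + 2360 + 1774 = 10360 billion.

$10,360 billion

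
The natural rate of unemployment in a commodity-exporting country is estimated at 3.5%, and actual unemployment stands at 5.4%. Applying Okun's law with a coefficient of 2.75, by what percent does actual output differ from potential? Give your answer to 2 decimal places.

The unemployment gap is 5.4 - 3.5 = 1.9 percentage points.
Okun's law gives an output gap of -2.75 × 1.9 = -5.225%, i.e. 5.23% below potential.

-5.23%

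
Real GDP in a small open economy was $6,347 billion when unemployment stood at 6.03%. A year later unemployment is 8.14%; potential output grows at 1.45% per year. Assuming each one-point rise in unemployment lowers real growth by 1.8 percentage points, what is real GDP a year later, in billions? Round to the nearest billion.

$6,198 billion

Δu = 8.14 - 6.03 = 2.11 points.
Okun's law (growth form): g_Y = g_Y* - β × Δu = 1.45 - 1.8 × (2.11) = 1.45 - 3.798 = -2.348%.
Real GDP in the next year = 6347 × (1 - 2.348/100) = 6347 × 0.97652 ≈ 6198 billion.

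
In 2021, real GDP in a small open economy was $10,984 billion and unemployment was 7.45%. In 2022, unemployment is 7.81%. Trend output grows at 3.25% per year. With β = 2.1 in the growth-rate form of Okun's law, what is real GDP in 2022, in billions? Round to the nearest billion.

$11,258 billion

Δu = 7.81 - 7.45 = 0.36 points.
Okun's law (growth form): g_Y = g_Y* - β × Δu = 3.25 - 2.1 × (0.36) = 3.25 - 0.756 = 2.494%.
Real GDP in the next year = 10984 × (1 + 2.494/100) = 10984 × 1.02494 ≈ 11258 billion.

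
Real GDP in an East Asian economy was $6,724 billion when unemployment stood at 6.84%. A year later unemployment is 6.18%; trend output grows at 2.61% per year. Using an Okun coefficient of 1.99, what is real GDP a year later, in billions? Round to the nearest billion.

Δu = 6.18 - 6.84 = -0.66 points.
Okun's law (growth form): g_Y = g_Y* - β × Δu = 2.61 - 1.99 × (-0.66) = 2.61 + 1.3134 = 3.9234%.
Real GDP in the next year = 6724 × (1 + 3.9234/100) = 6724 × 1.039234 ≈ 6988 billion.

$6,988 billion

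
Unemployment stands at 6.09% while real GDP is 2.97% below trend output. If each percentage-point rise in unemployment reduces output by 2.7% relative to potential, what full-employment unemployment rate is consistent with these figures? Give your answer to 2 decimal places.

4.99%

From Okun's law, u - u* = -(output gap)/β = -(-2.97)/2.7 = 1.1 points.
So u* = 6.09 - 1.1 = 4.99%.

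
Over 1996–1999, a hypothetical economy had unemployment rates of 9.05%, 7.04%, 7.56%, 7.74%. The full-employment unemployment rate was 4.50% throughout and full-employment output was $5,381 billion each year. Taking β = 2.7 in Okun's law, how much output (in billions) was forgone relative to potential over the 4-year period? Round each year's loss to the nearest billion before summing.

Year 1996: gap = -2.7 × (9.05 - 4.5) = -12.285%, loss ≈ 5381 × 12.285/100 ≈ 661.
Year 1997: gap = -2.7 × (7.04 - 4.5) = -6.858%, loss ≈ 5381 × 6.858/100 ≈ 369.
Year 1998: gap = -2.7 × (7.56 - 4.5) = -8.262%, loss ≈ 5381 × 8.262/100 ≈ 445.
Year 1999: gap = -2.7 × (7.74 - 4.5) = -8.748%, loss ≈ 5381 × 8.748/100 ≈ 471.
Total lost output = 661 + 369 + 445 + 471 = 1946 billion.

$1,946 billion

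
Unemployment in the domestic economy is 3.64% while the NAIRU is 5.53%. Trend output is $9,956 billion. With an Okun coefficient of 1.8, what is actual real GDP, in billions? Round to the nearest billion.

$10,295 billion

Unemployment gap = 3.64 - 5.53 = -1.89 points, so the output gap is -1.8 × (-1.89) = 3.402%.
Actual GDP = 9956 × (1 + 3.402/100) = 9956 × 1.03402 ≈ 10295 billion.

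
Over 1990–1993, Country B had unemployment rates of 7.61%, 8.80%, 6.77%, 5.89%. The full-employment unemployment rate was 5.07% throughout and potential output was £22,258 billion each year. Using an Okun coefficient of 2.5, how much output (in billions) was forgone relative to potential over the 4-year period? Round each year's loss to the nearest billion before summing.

£4,891 billion

Year 1990: gap = -2.5 × (7.61 - 5.07) = -6.35%, loss ≈ 22258 × 6.35/100 ≈ 1413.
Year 1991: gap = -2.5 × (8.8 - 5.07) = -9.325%, loss ≈ 22258 × 9.325/100 ≈ 2076.
Year 1992: gap = -2.5 × (6.77 - 5.07) = -4.25%, loss ≈ 22258 × 4.25/100 ≈ 946.
Year 1993: gap = -2.5 × (5.89 - 5.07) = -2.05%, loss ≈ 22258 × 2.05/100 ≈ 456.
Total lost output = 1413 + 2076 + 946 + 456 = 4891 billion.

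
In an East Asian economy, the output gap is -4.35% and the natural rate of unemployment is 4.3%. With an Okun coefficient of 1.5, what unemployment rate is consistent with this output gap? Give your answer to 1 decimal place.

From Okun's law, u - u* = -(output gap)/β = -(-4.35)/1.5 = 2.9 points.
So u = 4.3 + 2.9 = 7.2%.

7.2%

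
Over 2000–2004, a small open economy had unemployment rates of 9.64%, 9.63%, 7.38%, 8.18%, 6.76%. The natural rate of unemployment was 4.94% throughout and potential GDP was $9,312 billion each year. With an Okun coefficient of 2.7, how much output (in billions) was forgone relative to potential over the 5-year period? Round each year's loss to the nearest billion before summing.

Year 2000: gap = -2.7 × (9.64 - 4.94) = -12.69%, loss ≈ 9312 × 12.69/100 ≈ 1182.
Year 2001: gap = -2.7 × (9.63 - 4.94) = -12.663%, loss ≈ 9312 × 12.663/100 ≈ 1179.
Year 2002: gap = -2.7 × (7.38 - 4.94) = -6.588%, loss ≈ 9312 × 6.588/100 ≈ 613.
Year 2003: gap = -2.7 × (8.18 - 4.94) = -8.748%, loss ≈ 9312 × 8.748/100 ≈ 815.
Year 2004: gap = -2.7 × (6.76 - 4.94) = -4.914%, loss ≈ 9312 × 4.914/100 ≈ 458.
Total lost output = 1182 + 1179 + 613 + 815 + 458 = 4247 billion.

$4,247 billion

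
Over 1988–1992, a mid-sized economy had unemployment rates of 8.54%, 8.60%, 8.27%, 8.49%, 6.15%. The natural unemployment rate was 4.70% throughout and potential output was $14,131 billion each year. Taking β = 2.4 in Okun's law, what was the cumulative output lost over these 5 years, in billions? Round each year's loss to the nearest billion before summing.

Year 1988: gap = -2.4 × (8.54 - 4.7) = -9.216%, loss ≈ 14131 × 9.216/100 ≈ 1302.
Year 1989: gap = -2.4 × (8.6 - 4.7) = -9.36%, loss ≈ 14131 × 9.36/100 ≈ 1323.
Year 1990: gap = -2.4 × (8.27 - 4.7) = -8.568%, loss ≈ 14131 × 8.568/100 ≈ 1211.
Year 1991: gap = -2.4 × (8.49 - 4.7) = -9.096%, loss ≈ 14131 × 9.096/100 ≈ 1285.
Year 1992: gap = -2.4 × (6.15 - 4.7) = -3.48%, loss ≈ 14131 × 3.48/100 ≈ 492.
Total lost output = 1302 + 1323 + 1211 + 1285 + 492 = 5613 billion.

$5,613 billion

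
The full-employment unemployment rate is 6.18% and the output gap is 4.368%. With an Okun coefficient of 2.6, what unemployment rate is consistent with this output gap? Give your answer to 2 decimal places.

From Okun's law, u - u* = -(output gap)/β = -(4.368)/2.6 = -1.68 points.
So u = 6.18 - 1.68 = 4.50%.

4.50%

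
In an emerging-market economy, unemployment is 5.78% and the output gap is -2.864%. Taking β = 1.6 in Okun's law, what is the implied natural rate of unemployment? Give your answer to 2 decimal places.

From Okun's law, u - u* = -(output gap)/β = -(-2.864)/1.6 = 1.79 points.
So u* = 5.78 - 1.79 = 3.99%.

3.99%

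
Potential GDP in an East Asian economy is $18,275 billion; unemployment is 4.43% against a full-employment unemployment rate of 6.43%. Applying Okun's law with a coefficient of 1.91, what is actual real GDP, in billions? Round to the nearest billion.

$18,973 billion

Unemployment gap = 4.43 - 6.43 = -2 points, so the output gap is -1.91 × (-2) = 3.82%.
Actual GDP = 18275 × (1 + 3.82/100) = 18275 × 1.0382 ≈ 18973 billion.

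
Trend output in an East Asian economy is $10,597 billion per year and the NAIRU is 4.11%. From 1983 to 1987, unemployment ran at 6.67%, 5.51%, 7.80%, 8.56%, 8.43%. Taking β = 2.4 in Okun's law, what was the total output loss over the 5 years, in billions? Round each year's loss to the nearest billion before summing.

$4,176 billion

Year 1983: gap = -2.4 × (6.67 - 4.11) = -6.144%, loss ≈ 10597 × 6.144/100 ≈ 651.
Year 1984: gap = -2.4 × (5.51 - 4.11) = -3.36%, loss ≈ 10597 × 3.36/100 ≈ 356.
Year 1985: gap = -2.4 × (7.8 - 4.11) = -8.856%, loss ≈ 10597 × 8.856/100 ≈ 938.
Year 1986: gap = -2.4 × (8.56 - 4.11) = -10.68%, loss ≈ 10597 × 10.68/100 ≈ 1132.
Year 1987: gap = -2.4 × (8.43 - 4.11) = -10.368%, loss ≈ 10597 × 10.368/100 ≈ 1099.
Total lost output = 651 + 356 + 938 + 1132 + 1099 = 4176 billion.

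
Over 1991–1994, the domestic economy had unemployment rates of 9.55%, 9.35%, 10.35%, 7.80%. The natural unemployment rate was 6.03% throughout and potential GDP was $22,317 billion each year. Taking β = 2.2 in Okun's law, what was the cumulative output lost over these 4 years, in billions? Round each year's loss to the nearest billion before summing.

$6,348 billion

Year 1991: gap = -2.2 × (9.55 - 6.03) = -7.744%, loss ≈ 22317 × 7.744/100 ≈ 1728.
Year 1992: gap = -2.2 × (9.35 - 6.03) = -7.304%, loss ≈ 22317 × 7.304/100 ≈ 1630.
Year 1993: gap = -2.2 × (10.35 - 6.03) = -9.504%, loss ≈ 22317 × 9.504/100 ≈ 2121.
Year 1994: gap = -2.2 × (7.8 - 6.03) = -3.894%, loss ≈ 22317 × 3.894/100 ≈ 869.
Total lost output = 1728 + 1630 + 2121 + 869 = 6348 billion.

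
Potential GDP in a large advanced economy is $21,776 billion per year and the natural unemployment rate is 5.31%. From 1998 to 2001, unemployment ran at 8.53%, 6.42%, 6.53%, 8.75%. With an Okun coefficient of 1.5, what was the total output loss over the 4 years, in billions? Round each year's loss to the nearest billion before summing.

$2,938 billion

Year 1998: gap = -1.5 × (8.53 - 5.31) = -4.83%, loss ≈ 21776 × 4.83/100 ≈ 1052.
Year 1999: gap = -1.5 × (6.42 - 5.31) = -1.665%, loss ≈ 21776 × 1.665/100 ≈ 363.
Year 2000: gap = -1.5 × (6.53 - 5.31) = -1.83%, loss ≈ 21776 × 1.83/100 ≈ 399.
Year 2001: gap = -1.5 × (8.75 - 5.31) = -5.16%, loss ≈ 21776 × 5.16/100 ≈ 1124.
Total lost output = 1052 + 363 + 399 + 1124 = 2938 billion.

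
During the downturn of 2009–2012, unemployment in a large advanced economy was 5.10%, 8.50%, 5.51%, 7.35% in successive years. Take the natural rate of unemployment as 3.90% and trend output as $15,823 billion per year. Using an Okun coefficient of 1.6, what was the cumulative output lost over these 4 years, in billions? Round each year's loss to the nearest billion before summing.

$2,750 billion

Year 2009: gap = -1.6 × (5.1 - 3.9) = -1.92%, loss ≈ 15823 × 1.92/100 ≈ 304.
Year 2010: gap = -1.6 × (8.5 - 3.9) = -7.36%, loss ≈ 15823 × 7.36/100 ≈ 1165.
Year 2011: gap = -1.6 × (5.51 - 3.9) = -2.576%, loss ≈ 15823 × 2.576/100 ≈ 408.
Year 2012: gap = -1.6 × (7.35 - 3.9) = -5.52%, loss ≈ 15823 × 5.52/100 ≈ 873.
Total lost output = 304 + 1165 + 408 + 873 = 2750 billion.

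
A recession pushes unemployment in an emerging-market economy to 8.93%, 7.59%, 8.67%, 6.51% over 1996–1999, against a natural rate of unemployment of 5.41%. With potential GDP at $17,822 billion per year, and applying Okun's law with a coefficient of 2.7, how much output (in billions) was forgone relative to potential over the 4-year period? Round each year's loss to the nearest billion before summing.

Year 1996: gap = -2.7 × (8.93 - 5.41) = -9.504%, loss ≈ 17822 × 9.504/100 ≈ 1694.
Year 1997: gap = -2.7 × (7.59 - 5.41) = -5.886%, loss ≈ 17822 × 5.886/100 ≈ 1049.
Year 1998: gap = -2.7 × (8.67 - 5.41) = -8.802%, loss ≈ 17822 × 8.802/100 ≈ 1569.
Year 1999: gap = -2.7 × (6.51 - 5.41) = -2.97%, loss ≈ 17822 × 2.97/100 ≈ 529.
Total lost output = 1694 + 1049 + 1569 + 529 = 4841 billion.

$4,841 billion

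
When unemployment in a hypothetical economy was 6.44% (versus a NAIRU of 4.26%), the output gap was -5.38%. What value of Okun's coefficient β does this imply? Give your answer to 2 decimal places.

Okun's law: output gap = -β × (u - u*).
-5.38 = -β × (6.44 - 4.26) = -β × 2.18, so β = 5.38/2.18 = 2.47.

β ≈ 2.47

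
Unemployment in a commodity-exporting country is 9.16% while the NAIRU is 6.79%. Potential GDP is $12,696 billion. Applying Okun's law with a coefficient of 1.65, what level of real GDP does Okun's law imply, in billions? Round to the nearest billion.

Unemployment gap = 9.16 - 6.79 = 2.37 points, so the output gap is -1.65 × 2.37 = -3.9105%.
Actual GDP = 12696 × (1 - 3.9105/100) = 12696 × 0.960895 ≈ 12200 billion.

$12,200 billion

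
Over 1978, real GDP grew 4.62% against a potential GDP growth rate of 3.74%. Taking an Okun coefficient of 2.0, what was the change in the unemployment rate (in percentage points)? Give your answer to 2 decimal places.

Growth-rate Okun's law: g_Y = g_Y* - β × Δu, so Δu = (g_Y* - g_Y)/β.
Δu = (3.74 - 4.62)/2.0 = -0.88/2.0 = -0.44 percentage points.

-0.44 percentage points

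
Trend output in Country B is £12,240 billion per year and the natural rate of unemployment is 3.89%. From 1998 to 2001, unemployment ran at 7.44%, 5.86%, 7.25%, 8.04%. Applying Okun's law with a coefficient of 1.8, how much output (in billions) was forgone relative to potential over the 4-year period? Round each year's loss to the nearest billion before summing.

Year 1998: gap = -1.8 × (7.44 - 3.89) = -6.39%, loss ≈ 12240 × 6.39/100 ≈ 782.
Year 1999: gap = -1.8 × (5.86 - 3.89) = -3.546%, loss ≈ 12240 × 3.546/100 ≈ 434.
Year 2000: gap = -1.8 × (7.25 - 3.89) = -6.048%, loss ≈ 12240 × 6.048/100 ≈ 740.
Year 2001: gap = -1.8 × (8.04 - 3.89) = -7.47%, loss ≈ 12240 × 7.47/100 ≈ 914.
Total lost output = 782 + 434 + 740 + 914 = 2870 billion.

£2,870 billion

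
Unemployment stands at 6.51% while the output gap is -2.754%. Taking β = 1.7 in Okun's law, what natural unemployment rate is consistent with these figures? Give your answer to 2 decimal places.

4.89%

From Okun's law, u - u* = -(output gap)/β = -(-2.754)/1.7 = 1.62 points.
So u* = 6.51 - 1.62 = 4.89%.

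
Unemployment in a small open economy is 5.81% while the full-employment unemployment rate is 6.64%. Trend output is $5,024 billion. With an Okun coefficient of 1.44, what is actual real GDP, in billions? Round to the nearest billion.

$5,084 billion

Unemployment gap = 5.81 - 6.64 = -0.83 points, so the output gap is -1.44 × (-0.83) = 1.1952%.
Actual GDP = 5024 × (1 + 1.1952/100) = 5024 × 1.011952 ≈ 5084 billion.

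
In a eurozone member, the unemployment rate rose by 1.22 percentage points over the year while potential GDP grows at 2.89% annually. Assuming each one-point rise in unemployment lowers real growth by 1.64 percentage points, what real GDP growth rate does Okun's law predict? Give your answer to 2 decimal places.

0.89%

Growth-rate Okun's law: g_Y = g_Y* - β × Δu.
g_Y = 2.89 - 1.64 × (1.22) = 2.89 - 2.0008 = 0.8892%, i.e. 0.89% to 2 d.p.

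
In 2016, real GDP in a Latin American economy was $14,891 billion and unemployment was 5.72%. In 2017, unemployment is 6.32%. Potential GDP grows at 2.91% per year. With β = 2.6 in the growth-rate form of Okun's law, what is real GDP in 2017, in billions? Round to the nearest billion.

Δu = 6.32 - 5.72 = 0.6 points.
Okun's law (growth form): g_Y = g_Y* - β × Δu = 2.91 - 2.6 × (0.60) = 2.91 - 1.56 = 1.35%.
Real GDP in the next year = 14891 × (1 + 1.35/100) = 14891 × 1.0135 ≈ 15092 billion.

$15,092 billion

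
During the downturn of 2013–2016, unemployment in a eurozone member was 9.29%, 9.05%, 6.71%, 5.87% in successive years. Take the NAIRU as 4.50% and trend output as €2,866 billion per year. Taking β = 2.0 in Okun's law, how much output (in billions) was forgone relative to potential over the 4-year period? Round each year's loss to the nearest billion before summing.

Year 2013: gap = -2.0 × (9.29 - 4.5) = -9.58%, loss ≈ 2866 × 9.58/100 ≈ 275.
Year 2014: gap = -2.0 × (9.05 - 4.5) = -9.1%, loss ≈ 2866 × 9.1/100 ≈ 261.
Year 2015: gap = -2.0 × (6.71 - 4.5) = -4.42%, loss ≈ 2866 × 4.42/100 ≈ 127.
Year 2016: gap = -2.0 × (5.87 - 4.5) = -2.74%, loss ≈ 2866 × 2.74/100 ≈ 79.
Total lost output = 275 + 261 + 127 + 79 = 742 billion.

€742 billion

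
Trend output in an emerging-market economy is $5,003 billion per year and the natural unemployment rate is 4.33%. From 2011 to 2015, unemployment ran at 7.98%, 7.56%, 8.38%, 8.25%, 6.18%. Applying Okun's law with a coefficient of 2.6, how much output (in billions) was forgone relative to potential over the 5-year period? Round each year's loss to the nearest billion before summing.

$2,173 billion

Year 2011: gap = -2.6 × (7.98 - 4.33) = -9.49%, loss ≈ 5003 × 9.49/100 ≈ 475.
Year 2012: gap = -2.6 × (7.56 - 4.33) = -8.398%, loss ≈ 5003 × 8.398/100 ≈ 420.
Year 2013: gap = -2.6 × (8.38 - 4.33) = -10.53%, loss ≈ 5003 × 10.53/100 ≈ 527.
Year 2014: gap = -2.6 × (8.25 - 4.33) = -10.192%, loss ≈ 5003 × 10.192/100 ≈ 510.
Year 2015: gap = -2.6 × (6.18 - 4.33) = -4.81%, loss ≈ 5003 × 4.81/100 ≈ 241.
Total lost output = 475 + 420 + 527 + 510 + 241 = 2173 billion.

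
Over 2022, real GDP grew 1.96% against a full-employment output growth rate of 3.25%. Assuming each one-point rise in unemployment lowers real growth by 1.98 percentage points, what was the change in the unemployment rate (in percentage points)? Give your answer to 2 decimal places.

Growth-rate Okun's law: g_Y = g_Y* - β × Δu, so Δu = (g_Y* - g_Y)/β.
Δu = (3.25 - 1.96)/1.98 = 1.29/1.98 = 0.65 percentage points.

0.65 percentage points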